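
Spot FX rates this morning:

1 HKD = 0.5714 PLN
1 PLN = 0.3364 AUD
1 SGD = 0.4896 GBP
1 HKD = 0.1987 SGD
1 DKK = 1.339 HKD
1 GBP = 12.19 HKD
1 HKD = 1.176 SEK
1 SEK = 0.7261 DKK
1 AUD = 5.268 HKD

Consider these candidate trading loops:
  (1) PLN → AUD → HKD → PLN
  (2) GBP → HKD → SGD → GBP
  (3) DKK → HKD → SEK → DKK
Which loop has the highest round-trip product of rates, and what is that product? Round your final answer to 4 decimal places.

(1) 0.3364 × 5.268 × 0.5714 = 1.01261
(2) 12.19 × 0.1987 × 0.4896 = 1.18589
(3) 1.339 × 1.176 × 0.7261 = 1.14336
Highest is cycle (2) at 1.1859 (>1, arbitrage).

1.1859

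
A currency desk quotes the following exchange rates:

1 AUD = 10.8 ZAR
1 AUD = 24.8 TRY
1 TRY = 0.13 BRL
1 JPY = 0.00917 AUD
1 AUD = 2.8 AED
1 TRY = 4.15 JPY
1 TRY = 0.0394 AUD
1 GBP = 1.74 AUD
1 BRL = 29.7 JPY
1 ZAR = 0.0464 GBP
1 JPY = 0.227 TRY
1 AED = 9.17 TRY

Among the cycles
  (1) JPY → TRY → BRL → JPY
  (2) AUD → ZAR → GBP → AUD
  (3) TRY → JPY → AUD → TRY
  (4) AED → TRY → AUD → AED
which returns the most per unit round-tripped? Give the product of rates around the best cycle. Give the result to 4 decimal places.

1.0116

(1) 0.227 × 0.13 × 29.7 = 0.87645
(2) 10.8 × 0.0464 × 1.74 = 0.87195
(3) 4.15 × 0.00917 × 24.8 = 0.94378
(4) 9.17 × 0.0394 × 2.8 = 1.01163
Highest is cycle (4) at 1.0116 (>1, arbitrage).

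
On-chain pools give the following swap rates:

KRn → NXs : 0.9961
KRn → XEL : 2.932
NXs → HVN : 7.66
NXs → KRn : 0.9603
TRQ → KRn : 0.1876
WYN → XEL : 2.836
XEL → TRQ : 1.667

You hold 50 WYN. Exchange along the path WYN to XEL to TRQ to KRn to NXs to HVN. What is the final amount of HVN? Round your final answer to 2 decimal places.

50 WYN × 2.836 = 141.8 XEL
141.8 XEL × 1.667 = 236.3806 TRQ
236.3806 TRQ × 0.1876 = 44.34500056 KRn
44.34500056 KRn × 0.9961 = 44.172055057816 NXs
44.172055057816 NXs × 7.66 = 338.35794174287056 HVN

338.36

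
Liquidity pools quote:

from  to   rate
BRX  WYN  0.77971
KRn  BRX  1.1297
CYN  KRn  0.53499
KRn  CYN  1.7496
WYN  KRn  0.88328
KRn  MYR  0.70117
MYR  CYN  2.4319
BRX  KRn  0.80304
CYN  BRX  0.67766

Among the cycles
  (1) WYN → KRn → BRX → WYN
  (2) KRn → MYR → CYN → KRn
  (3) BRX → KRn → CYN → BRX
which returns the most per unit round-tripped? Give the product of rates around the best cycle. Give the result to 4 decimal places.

(1) 0.88328 × 1.1297 × 0.77971 = 0.77803
(2) 0.70117 × 2.4319 × 0.53499 = 0.91225
(3) 0.80304 × 1.7496 × 0.67766 = 0.95211
Highest is cycle (3) at 0.9521 (≤1, no arbitrage).

0.9521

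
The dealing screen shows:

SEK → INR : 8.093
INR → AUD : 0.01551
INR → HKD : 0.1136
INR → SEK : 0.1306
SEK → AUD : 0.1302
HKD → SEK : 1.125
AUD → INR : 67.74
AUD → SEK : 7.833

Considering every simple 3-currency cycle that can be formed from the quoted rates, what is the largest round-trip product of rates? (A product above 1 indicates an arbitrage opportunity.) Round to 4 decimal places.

AUD→INR→SEK→AUD: 67.74 × 0.1306 × 0.1302 = 1.15186
SEK→INR→HKD→SEK: 8.093 × 0.1136 × 1.125 = 1.03429
AUD→SEK→INR→AUD: 7.833 × 8.093 × 0.01551 = 0.98322
Maximum is AUD→INR→SEK→AUD at 1.1519; arbitrage exists.

1.1519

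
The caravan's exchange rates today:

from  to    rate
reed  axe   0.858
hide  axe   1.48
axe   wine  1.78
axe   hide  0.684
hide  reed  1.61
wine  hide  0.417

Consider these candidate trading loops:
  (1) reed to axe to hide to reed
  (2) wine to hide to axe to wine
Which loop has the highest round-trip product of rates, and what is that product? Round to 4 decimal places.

1.0985

(1) 0.858 × 0.684 × 1.61 = 0.94486
(2) 0.417 × 1.48 × 1.78 = 1.09854
Highest is cycle (2) at 1.0985 (>1, arbitrage).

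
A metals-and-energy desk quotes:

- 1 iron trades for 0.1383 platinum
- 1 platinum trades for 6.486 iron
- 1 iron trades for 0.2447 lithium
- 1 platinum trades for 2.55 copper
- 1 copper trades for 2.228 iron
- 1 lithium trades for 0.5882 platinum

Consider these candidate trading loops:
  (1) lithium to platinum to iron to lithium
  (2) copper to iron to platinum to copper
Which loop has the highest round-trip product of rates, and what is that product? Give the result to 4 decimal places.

(1) 0.5882 × 6.486 × 0.2447 = 0.93355
(2) 2.228 × 0.1383 × 2.55 = 0.78574
Highest is cycle (1) at 0.9335 (≤1, no arbitrage).

0.9335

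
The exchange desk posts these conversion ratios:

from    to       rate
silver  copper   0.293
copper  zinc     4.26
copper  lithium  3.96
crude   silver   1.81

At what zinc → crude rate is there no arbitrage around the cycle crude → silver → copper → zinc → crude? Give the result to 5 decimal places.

0.44263

Known legs of the cycle: 1.81 × 0.293 × 4.26 = 2.2592058
For no arbitrage the full-cycle product must be 1, so the missing rate is 1 / 2.2592058 ≈ 0.4426334.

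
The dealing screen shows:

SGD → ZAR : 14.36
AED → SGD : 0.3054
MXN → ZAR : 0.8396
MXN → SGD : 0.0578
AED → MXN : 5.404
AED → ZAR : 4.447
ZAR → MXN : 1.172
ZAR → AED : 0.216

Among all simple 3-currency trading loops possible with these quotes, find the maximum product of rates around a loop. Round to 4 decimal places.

MXN→ZAR→AED→MXN: 0.8396 × 0.216 × 5.404 = 0.98003
MXN→SGD→ZAR→MXN: 0.0578 × 14.36 × 1.172 = 0.97277
SGD→ZAR→AED→SGD: 14.36 × 0.216 × 0.3054 = 0.94728
Maximum is MXN→ZAR→AED→MXN at 0.9800; no arbitrage — every cycle loses value.

0.9800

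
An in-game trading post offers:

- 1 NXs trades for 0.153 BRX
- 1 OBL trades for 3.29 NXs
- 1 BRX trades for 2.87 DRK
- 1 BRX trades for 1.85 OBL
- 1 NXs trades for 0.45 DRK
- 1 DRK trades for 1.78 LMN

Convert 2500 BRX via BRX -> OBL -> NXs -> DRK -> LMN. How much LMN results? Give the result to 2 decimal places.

2500 BRX × 1.85 = 4625 OBL
4625 OBL × 3.29 = 15216.25 NXs
15216.25 NXs × 0.45 = 6847.3125 DRK
6847.3125 DRK × 1.78 = 12188.21625 LMN

12188.22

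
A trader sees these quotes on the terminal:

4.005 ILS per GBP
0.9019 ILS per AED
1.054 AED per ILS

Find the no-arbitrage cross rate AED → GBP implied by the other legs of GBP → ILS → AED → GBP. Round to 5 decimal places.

Known legs of the cycle: 4.005 × 1.054 = 4.22127
For no arbitrage the full-cycle product must be 1, so the missing rate is 1 / 4.22127 ≈ 0.2368955.

0.23690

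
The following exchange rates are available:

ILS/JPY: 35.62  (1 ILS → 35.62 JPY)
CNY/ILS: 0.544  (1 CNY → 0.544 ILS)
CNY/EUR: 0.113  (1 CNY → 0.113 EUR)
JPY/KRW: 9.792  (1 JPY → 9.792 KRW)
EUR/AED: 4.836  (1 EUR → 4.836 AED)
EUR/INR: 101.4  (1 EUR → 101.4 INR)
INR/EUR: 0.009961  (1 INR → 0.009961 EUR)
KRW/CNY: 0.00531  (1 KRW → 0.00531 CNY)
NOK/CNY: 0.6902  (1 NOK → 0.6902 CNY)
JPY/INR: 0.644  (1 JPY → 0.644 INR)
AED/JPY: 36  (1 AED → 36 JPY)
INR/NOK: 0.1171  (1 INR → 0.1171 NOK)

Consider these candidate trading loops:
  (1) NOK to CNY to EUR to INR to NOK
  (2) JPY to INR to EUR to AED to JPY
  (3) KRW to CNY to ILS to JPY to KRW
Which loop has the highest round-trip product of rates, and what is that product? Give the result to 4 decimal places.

(1) 0.6902 × 0.113 × 101.4 × 0.1171 = 0.92608
(2) 0.644 × 0.009961 × 4.836 × 36 = 1.11681
(3) 0.00531 × 0.544 × 35.62 × 9.792 = 1.00753
Highest is cycle (2) at 1.1168 (>1, arbitrage).

1.1168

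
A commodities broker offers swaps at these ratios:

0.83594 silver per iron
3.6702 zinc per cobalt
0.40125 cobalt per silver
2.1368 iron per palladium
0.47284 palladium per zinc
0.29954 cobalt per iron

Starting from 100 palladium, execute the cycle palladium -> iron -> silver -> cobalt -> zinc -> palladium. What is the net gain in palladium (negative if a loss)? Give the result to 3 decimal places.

100 palladium × 2.1368 = 213.68 iron
213.68 iron × 0.83594 = 178.6236592 silver
178.6236592 silver × 0.40125 = 71.672743254 cobalt
71.672743254 cobalt × 3.6702 = 263.0533022908308 zinc
263.0533022908308 zinc × 0.47284 = 124.382123455196435472 palladium
Net change: 124.382123455196435472 − 100 = 24.382123455196435472 palladium

24.382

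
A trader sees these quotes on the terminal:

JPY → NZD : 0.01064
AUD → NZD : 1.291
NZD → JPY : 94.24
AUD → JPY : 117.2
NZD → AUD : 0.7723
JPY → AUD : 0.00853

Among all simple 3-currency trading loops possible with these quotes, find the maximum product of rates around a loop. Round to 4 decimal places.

JPY→AUD→NZD→JPY: 0.00853 × 1.291 × 94.24 = 1.03779
JPY→NZD→AUD→JPY: 0.01064 × 0.7723 × 117.2 = 0.96306
Maximum is JPY→AUD→NZD→JPY at 1.0378; arbitrage exists.

1.0378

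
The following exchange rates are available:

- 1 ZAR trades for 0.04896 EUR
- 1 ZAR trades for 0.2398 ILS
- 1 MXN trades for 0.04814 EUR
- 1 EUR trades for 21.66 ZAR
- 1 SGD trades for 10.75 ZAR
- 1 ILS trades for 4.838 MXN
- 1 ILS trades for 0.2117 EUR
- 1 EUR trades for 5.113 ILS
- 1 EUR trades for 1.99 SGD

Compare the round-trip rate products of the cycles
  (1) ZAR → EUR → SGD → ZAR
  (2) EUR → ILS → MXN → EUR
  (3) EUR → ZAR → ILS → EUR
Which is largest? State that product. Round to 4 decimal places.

(1) 0.04896 × 1.99 × 10.75 = 1.04738
(2) 5.113 × 4.838 × 0.04814 = 1.19082
(3) 21.66 × 0.2398 × 0.2117 = 1.09958
Highest is cycle (2) at 1.1908 (>1, arbitrage).

1.1908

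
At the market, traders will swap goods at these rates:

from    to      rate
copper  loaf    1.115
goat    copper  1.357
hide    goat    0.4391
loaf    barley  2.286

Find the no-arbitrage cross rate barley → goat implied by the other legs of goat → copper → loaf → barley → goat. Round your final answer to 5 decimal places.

Known legs of the cycle: 1.357 × 1.115 × 2.286 = 3.45884373
For no arbitrage the full-cycle product must be 1, so the missing rate is 1 / 3.45884373 ≈ 0.2891140.

0.28911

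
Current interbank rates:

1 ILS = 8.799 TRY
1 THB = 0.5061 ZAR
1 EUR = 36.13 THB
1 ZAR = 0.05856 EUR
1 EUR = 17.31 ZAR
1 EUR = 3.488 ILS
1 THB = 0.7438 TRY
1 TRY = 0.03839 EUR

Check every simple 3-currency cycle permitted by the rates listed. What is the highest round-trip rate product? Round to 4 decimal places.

1.1782

TRY→EUR→ILS→TRY: 0.03839 × 3.488 × 8.799 = 1.17822
EUR→THB→ZAR→EUR: 36.13 × 0.5061 × 0.05856 = 1.07079
TRY→EUR→THB→TRY: 0.03839 × 36.13 × 0.7438 = 1.03167
Maximum is TRY→EUR→ILS→TRY at 1.1782; arbitrage exists.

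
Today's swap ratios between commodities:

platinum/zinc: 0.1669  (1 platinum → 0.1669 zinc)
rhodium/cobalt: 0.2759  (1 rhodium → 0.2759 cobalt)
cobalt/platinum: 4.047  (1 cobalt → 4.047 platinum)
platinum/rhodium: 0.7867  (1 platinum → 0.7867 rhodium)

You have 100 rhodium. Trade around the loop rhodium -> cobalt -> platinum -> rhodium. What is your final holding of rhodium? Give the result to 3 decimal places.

100 rhodium × 0.2759 = 27.59 cobalt
27.59 cobalt × 4.047 = 111.65673 platinum
111.65673 platinum × 0.7867 = 87.840349491 rhodium

87.840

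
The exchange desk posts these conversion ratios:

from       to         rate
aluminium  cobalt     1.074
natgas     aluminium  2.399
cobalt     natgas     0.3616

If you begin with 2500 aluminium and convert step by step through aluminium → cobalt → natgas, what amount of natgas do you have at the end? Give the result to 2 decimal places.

970.90

2500 aluminium × 1.074 = 2685 cobalt
2685 cobalt × 0.3616 = 970.896 natgas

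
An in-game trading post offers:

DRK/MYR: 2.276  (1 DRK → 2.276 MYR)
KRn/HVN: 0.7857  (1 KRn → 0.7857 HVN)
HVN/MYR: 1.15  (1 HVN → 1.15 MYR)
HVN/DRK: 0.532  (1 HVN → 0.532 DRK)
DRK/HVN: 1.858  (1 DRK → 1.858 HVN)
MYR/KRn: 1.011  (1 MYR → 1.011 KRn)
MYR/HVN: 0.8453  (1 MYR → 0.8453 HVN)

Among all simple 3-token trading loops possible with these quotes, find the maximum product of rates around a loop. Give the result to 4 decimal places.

1.0235

DRK→MYR→HVN→DRK: 2.276 × 0.8453 × 0.532 = 1.02352
KRn→HVN→MYR→KRn: 0.7857 × 1.15 × 1.011 = 0.91349
Maximum is DRK→MYR→HVN→DRK at 1.0235; arbitrage exists.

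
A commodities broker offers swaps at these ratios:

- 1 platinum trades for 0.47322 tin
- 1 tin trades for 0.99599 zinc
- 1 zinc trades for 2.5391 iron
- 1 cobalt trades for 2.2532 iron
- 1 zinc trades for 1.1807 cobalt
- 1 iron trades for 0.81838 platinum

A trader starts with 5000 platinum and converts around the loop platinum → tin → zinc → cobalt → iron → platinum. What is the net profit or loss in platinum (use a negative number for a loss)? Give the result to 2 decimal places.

5000 platinum × 0.47322 = 2366.1 tin
2366.1 tin × 0.99599 = 2356.611939 zinc
2356.611939 zinc × 1.1807 = 2782.4517163773 cobalt
2782.4517163773 cobalt × 2.2532 = 6269.42020734133236 iron
6269.42020734133236 iron × 0.81838 = 5130.7681092839995767768 platinum
Net change: 5130.7681092839995767768 − 5000 = 130.7681092839995767768 platinum

130.77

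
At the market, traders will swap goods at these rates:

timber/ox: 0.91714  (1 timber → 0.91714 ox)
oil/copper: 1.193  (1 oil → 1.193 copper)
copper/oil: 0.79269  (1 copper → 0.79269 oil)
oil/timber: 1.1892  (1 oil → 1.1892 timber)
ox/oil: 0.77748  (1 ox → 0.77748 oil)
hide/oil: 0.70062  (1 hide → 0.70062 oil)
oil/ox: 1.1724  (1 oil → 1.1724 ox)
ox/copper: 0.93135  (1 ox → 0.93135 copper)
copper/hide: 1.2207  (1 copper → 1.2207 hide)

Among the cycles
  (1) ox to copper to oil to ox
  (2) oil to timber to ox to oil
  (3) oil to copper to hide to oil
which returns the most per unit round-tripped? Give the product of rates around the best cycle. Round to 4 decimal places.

(1) 0.93135 × 0.79269 × 1.1724 = 0.86555
(2) 1.1892 × 0.91714 × 0.77748 = 0.84797
(3) 1.193 × 1.2207 × 0.70062 = 1.02031
Highest is cycle (3) at 1.0203 (>1, arbitrage).

1.0203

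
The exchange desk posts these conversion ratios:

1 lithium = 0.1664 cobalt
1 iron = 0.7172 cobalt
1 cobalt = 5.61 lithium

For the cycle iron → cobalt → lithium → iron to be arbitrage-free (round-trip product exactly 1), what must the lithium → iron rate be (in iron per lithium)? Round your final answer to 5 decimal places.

Known legs of the cycle: 0.7172 × 5.61 = 4.023492
For no arbitrage the full-cycle product must be 1, so the missing rate is 1 / 4.023492 ≈ 0.2485403.

0.24854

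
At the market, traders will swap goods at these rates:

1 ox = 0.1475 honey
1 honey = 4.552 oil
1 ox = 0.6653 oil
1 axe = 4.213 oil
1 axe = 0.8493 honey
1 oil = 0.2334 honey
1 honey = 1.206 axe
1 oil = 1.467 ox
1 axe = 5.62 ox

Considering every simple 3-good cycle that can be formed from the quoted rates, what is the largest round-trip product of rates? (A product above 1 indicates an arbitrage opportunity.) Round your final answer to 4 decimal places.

oil→honey→axe→oil: 0.2334 × 1.206 × 4.213 = 1.18588
ox→honey→axe→ox: 0.1475 × 1.206 × 5.62 = 0.99971
oil→ox→honey→oil: 1.467 × 0.1475 × 4.552 = 0.98497
Maximum is oil→honey→axe→oil at 1.1859; arbitrage exists.

1.1859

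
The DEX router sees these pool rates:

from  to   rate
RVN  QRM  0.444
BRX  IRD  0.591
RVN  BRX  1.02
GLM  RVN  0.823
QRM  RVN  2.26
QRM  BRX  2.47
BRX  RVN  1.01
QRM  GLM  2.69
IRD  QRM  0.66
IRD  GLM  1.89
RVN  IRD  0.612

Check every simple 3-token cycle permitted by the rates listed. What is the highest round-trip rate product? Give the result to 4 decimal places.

RVN→QRM→BRX→RVN: 0.444 × 2.47 × 1.01 = 1.10765
RVN→QRM→GLM→RVN: 0.444 × 2.69 × 0.823 = 0.98296
IRD→QRM→BRX→IRD: 0.66 × 2.47 × 0.591 = 0.96345
RVN→IRD→GLM→RVN: 0.612 × 1.89 × 0.823 = 0.95195
RVN→IRD→QRM→RVN: 0.612 × 0.66 × 2.26 = 0.91286
Maximum is RVN→QRM→BRX→RVN at 1.1076; arbitrage exists.

1.1076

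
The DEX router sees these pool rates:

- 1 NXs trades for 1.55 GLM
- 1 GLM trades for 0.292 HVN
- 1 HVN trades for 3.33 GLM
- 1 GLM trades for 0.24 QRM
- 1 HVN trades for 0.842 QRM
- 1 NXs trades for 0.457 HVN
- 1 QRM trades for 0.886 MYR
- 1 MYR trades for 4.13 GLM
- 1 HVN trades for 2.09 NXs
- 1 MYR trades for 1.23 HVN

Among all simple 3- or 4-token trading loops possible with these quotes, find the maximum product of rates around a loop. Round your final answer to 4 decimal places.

0.9459

NXs→GLM→HVN→NXs: 1.55 × 0.292 × 2.09 = 0.94593
QRM→MYR→HVN→QRM: 0.886 × 1.23 × 0.842 = 0.91759
QRM→MYR→GLM→HVN→QRM: 0.886 × 4.13 × 0.292 × 0.842 = 0.89966
QRM→MYR→GLM→QRM: 0.886 × 4.13 × 0.24 = 0.87820
QRM→MYR→HVN→GLM→QRM: 0.886 × 1.23 × 3.33 × 0.24 = 0.87095
Maximum is NXs→GLM→HVN→NXs at 0.9459; no arbitrage — every cycle loses value.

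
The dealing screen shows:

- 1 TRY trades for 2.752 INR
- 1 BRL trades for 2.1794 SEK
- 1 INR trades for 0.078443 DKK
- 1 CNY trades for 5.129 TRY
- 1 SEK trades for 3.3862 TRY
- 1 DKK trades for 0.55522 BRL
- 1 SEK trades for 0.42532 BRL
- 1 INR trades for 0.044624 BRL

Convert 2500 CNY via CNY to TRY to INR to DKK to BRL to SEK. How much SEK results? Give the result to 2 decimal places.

3349.48

2500 CNY × 5.129 = 12822.5 TRY
12822.5 TRY × 2.752 = 35287.52 INR
35287.52 INR × 0.078443 = 2768.05893136 DKK
2768.05893136 DKK × 0.55522 = 1536.8816798696992 BRL
1536.8816798696992 BRL × 2.1794 = 3349.47993310802243648 SEK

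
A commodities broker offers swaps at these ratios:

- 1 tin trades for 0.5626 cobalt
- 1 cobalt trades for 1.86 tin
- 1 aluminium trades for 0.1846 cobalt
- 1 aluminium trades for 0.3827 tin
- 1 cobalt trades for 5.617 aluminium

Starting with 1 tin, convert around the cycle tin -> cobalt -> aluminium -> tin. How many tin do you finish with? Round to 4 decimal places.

1.2094

1 tin × 0.5626 = 0.5626 cobalt
0.5626 cobalt × 5.617 = 3.1601242 aluminium
3.1601242 aluminium × 0.3827 = 1.20937953134 tin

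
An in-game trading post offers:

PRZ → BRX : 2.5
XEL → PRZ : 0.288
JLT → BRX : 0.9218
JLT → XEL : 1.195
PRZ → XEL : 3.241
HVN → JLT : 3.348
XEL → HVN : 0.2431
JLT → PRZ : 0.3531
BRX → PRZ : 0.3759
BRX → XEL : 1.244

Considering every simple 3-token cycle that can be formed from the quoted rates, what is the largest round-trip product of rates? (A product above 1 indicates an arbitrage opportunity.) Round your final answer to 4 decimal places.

XEL→HVN→JLT→XEL: 0.2431 × 3.348 × 1.195 = 0.97261
XEL→PRZ→BRX→XEL: 0.288 × 2.5 × 1.244 = 0.89568
Maximum is XEL→HVN→JLT→XEL at 0.9726; no arbitrage — every cycle loses value.

0.9726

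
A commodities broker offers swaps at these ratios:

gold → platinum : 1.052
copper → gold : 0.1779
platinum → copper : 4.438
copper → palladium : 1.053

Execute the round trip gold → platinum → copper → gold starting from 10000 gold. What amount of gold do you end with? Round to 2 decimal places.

8305.75

10000 gold × 1.052 = 10520 platinum
10520 platinum × 4.438 = 46687.76 copper
46687.76 copper × 0.1779 = 8305.752504 gold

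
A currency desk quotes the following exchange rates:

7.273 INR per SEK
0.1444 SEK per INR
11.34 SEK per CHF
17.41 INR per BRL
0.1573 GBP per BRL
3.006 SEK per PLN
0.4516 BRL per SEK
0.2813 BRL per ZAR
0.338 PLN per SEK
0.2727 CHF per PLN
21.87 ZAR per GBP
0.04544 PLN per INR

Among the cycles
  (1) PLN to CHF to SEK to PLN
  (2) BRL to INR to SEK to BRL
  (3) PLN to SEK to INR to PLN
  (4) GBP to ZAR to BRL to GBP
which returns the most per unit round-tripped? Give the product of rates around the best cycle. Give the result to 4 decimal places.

1.1353

(1) 0.2727 × 11.34 × 0.338 = 1.04524
(2) 17.41 × 0.1444 × 0.4516 = 1.13532
(3) 3.006 × 7.273 × 0.04544 = 0.99344
(4) 21.87 × 0.2813 × 0.1573 = 0.96771
Highest is cycle (2) at 1.1353 (>1, arbitrage).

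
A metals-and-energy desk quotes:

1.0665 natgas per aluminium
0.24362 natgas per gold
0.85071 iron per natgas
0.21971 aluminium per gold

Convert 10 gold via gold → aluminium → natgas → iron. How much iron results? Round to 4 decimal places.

10 gold × 0.21971 = 2.1971 aluminium
2.1971 aluminium × 1.0665 = 2.34320715 natgas
2.34320715 natgas × 0.85071 = 1.9933897545765 iron

1.9934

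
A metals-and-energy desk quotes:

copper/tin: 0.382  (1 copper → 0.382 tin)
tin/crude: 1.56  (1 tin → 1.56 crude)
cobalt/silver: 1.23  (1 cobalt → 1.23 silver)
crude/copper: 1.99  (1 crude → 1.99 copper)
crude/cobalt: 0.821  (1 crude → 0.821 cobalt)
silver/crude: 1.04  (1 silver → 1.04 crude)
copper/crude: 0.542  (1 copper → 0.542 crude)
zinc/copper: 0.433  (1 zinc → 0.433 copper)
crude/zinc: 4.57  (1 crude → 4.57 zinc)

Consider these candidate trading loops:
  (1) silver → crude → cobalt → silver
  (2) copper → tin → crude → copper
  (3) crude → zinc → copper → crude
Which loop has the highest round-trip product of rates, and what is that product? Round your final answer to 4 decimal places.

1.1859

(1) 1.04 × 0.821 × 1.23 = 1.05022
(2) 0.382 × 1.56 × 1.99 = 1.18588
(3) 4.57 × 0.433 × 0.542 = 1.07252
Highest is cycle (2) at 1.1859 (>1, arbitrage).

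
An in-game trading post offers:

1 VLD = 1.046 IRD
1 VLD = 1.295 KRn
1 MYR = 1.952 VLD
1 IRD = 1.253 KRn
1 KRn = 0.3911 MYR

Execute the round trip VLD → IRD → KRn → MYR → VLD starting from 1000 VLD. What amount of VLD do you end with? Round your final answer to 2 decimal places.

1000 VLD × 1.046 = 1046 IRD
1046 IRD × 1.253 = 1310.638 KRn
1310.638 KRn × 0.3911 = 512.5905218 MYR
512.5905218 MYR × 1.952 = 1000.5766985536 VLD

1000.58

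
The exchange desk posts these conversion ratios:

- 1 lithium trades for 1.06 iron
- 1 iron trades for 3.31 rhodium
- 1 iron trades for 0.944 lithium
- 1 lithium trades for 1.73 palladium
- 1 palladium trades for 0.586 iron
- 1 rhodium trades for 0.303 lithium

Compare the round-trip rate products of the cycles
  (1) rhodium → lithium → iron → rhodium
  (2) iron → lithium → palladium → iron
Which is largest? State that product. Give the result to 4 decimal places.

1.0631

(1) 0.303 × 1.06 × 3.31 = 1.06311
(2) 0.944 × 1.73 × 0.586 = 0.95701
Highest is cycle (1) at 1.0631 (>1, arbitrage).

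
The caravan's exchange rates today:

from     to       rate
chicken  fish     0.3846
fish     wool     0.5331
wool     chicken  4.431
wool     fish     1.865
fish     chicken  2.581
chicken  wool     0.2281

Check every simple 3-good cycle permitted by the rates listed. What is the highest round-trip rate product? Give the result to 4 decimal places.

fish→chicken→wool→fish: 2.581 × 0.2281 × 1.865 = 1.09797
fish→wool→chicken→fish: 0.5331 × 4.431 × 0.3846 = 0.90849
Maximum is fish→chicken→wool→fish at 1.0980; arbitrage exists.

1.0980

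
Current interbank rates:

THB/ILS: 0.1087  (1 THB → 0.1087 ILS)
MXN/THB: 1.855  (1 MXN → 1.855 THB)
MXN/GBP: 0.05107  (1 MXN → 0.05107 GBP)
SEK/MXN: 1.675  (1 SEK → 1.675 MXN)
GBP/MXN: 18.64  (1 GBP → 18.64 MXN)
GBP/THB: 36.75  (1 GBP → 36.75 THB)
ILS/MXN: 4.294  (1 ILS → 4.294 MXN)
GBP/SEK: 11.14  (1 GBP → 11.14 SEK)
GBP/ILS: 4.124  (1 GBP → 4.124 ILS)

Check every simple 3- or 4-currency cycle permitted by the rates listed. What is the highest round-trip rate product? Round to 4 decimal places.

0.9529

SEK→MXN→GBP→SEK: 1.675 × 0.05107 × 11.14 = 0.95294
ILS→MXN→GBP→ILS: 4.294 × 0.05107 × 4.124 = 0.90437
ILS→MXN→GBP→THB→ILS: 4.294 × 0.05107 × 36.75 × 0.1087 = 0.87602
ILS→MXN→THB→ILS: 4.294 × 1.855 × 0.1087 = 0.86584
Maximum is SEK→MXN→GBP→SEK at 0.9529; no arbitrage — every cycle loses value.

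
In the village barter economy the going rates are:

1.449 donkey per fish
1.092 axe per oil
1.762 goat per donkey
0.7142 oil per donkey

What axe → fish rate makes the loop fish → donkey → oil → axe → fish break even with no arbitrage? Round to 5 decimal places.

0.88489

Known legs of the cycle: 1.449 × 0.7142 × 1.092 = 1.1300843736
For no arbitrage the full-cycle product must be 1, so the missing rate is 1 / 1.1300843736 ≈ 0.8848897.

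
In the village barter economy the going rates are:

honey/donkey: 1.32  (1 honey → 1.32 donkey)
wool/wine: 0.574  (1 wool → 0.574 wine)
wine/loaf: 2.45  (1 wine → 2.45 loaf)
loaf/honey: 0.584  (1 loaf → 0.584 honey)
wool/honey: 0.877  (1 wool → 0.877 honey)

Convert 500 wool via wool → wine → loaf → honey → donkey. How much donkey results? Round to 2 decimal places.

542.04

500 wool × 0.574 = 287 wine
287 wine × 2.45 = 703.15 loaf
703.15 loaf × 0.584 = 410.6396 honey
410.6396 honey × 1.32 = 542.044272 donkey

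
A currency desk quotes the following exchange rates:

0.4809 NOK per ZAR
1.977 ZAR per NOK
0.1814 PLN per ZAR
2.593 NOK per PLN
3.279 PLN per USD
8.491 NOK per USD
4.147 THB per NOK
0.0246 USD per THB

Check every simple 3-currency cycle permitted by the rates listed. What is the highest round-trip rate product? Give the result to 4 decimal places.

PLN→NOK→ZAR→PLN: 2.593 × 1.977 × 0.1814 = 0.92992
USD→NOK→THB→USD: 8.491 × 4.147 × 0.0246 = 0.86622
Maximum is PLN→NOK→ZAR→PLN at 0.9299; no arbitrage — every cycle loses value.

0.9299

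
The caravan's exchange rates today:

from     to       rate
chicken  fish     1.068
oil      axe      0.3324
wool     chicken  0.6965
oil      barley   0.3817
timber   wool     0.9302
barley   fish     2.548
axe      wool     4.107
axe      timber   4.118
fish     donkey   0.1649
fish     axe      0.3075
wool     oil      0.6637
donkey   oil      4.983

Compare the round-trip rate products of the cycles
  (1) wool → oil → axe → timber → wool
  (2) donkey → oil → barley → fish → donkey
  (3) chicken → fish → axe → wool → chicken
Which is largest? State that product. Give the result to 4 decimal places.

0.9394

(1) 0.6637 × 0.3324 × 4.118 × 0.9302 = 0.84508
(2) 4.983 × 0.3817 × 2.548 × 0.1649 = 0.79916
(3) 1.068 × 0.3075 × 4.107 × 0.6965 = 0.93943
Highest is cycle (3) at 0.9394 (≤1, no arbitrage).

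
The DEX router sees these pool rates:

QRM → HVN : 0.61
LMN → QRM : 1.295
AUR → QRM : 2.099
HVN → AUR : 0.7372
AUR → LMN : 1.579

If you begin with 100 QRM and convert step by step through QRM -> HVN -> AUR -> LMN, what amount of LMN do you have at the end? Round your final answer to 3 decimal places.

71.006

100 QRM × 0.61 = 61 HVN
61 HVN × 0.7372 = 44.9692 AUR
44.9692 AUR × 1.579 = 71.0063668 LMN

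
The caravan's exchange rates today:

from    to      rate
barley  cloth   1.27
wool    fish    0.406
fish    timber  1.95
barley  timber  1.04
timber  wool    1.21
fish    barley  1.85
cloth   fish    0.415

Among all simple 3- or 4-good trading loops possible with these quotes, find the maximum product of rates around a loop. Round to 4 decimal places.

barley→cloth→fish→barley: 1.27 × 0.415 × 1.85 = 0.97504
timber→wool→fish→timber: 1.21 × 0.406 × 1.95 = 0.95796
timber→wool→fish→barley→timber: 1.21 × 0.406 × 1.85 × 1.04 = 0.94518
Maximum is barley→cloth→fish→barley at 0.9750; no arbitrage — every cycle loses value.

0.9750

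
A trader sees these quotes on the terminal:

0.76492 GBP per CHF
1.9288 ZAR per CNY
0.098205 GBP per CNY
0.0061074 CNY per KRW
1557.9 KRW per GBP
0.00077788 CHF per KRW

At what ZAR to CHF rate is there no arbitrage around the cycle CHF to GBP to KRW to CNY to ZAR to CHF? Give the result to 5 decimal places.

0.07124

Known legs of the cycle: 0.76492 × 1557.9 × 0.0061074 × 1.9288 = 14.03780339960346816
For no arbitrage the full-cycle product must be 1, so the missing rate is 1 / 14.03780339960346816 ≈ 0.0712362.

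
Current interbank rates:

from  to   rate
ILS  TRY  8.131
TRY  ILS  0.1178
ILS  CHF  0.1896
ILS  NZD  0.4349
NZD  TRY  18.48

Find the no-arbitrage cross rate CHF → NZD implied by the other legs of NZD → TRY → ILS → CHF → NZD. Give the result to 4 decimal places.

2.4228

Known legs of the cycle: 18.48 × 0.1178 × 0.1896 = 0.4127485824
For no arbitrage the full-cycle product must be 1, so the missing rate is 1 / 0.4127485824 ≈ 2.422782.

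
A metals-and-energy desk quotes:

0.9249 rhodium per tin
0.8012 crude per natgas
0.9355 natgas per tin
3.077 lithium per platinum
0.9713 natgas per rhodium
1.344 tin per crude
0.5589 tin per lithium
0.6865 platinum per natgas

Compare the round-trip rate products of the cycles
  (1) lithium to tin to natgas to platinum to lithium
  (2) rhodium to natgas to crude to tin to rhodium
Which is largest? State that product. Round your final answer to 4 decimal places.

1.1044

(1) 0.5589 × 0.9355 × 0.6865 × 3.077 = 1.10445
(2) 0.9713 × 0.8012 × 1.344 × 0.9249 = 0.96736
Highest is cycle (1) at 1.1044 (>1, arbitrage).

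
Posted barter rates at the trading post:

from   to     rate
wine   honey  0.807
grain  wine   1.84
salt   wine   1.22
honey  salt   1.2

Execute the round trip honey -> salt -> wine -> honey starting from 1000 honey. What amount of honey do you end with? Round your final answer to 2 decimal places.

1000 honey × 1.2 = 1200 salt
1200 salt × 1.22 = 1464 wine
1464 wine × 0.807 = 1181.448 honey

1181.45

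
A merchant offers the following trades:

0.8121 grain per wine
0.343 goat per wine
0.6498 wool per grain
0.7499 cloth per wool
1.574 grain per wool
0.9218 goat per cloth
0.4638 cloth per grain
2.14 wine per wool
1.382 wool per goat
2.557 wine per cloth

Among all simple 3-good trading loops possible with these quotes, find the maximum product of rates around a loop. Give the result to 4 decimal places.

grain→wool→wine→grain: 0.6498 × 2.14 × 0.8121 = 1.12928
goat→wool→wine→goat: 1.382 × 2.14 × 0.343 = 1.01442
cloth→wine→grain→cloth: 2.557 × 0.8121 × 0.4638 = 0.96310
cloth→goat→wool→cloth: 0.9218 × 1.382 × 0.7499 = 0.95532
Maximum is grain→wool→wine→grain at 1.1293; arbitrage exists.

1.1293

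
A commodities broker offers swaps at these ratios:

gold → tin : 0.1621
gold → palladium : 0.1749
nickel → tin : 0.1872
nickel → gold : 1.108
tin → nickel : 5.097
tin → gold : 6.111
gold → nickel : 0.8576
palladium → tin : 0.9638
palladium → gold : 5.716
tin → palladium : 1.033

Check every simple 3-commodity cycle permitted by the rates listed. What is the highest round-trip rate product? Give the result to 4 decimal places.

1.0301

gold→palladium→tin→gold: 0.1749 × 0.9638 × 6.111 = 1.03012
nickel→tin→gold→nickel: 0.1872 × 6.111 × 0.8576 = 0.98108
gold→tin→palladium→gold: 0.1621 × 1.033 × 5.716 = 0.95714
nickel→gold→tin→nickel: 1.108 × 0.1621 × 5.097 = 0.91546
Maximum is gold→palladium→tin→gold at 1.0301; arbitrage exists.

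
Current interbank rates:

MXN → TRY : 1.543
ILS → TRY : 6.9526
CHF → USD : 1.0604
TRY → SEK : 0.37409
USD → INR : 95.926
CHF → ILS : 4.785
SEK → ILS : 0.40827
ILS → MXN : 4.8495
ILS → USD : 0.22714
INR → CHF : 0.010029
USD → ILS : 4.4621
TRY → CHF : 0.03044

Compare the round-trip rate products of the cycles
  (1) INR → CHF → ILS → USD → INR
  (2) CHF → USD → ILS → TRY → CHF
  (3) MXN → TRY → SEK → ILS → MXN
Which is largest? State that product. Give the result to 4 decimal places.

1.1428

(1) 0.010029 × 4.785 × 0.22714 × 95.926 = 1.04561
(2) 1.0604 × 4.4621 × 6.9526 × 0.03044 = 1.00138
(3) 1.543 × 0.37409 × 0.40827 × 4.8495 = 1.14284
Highest is cycle (3) at 1.1428 (>1, arbitrage).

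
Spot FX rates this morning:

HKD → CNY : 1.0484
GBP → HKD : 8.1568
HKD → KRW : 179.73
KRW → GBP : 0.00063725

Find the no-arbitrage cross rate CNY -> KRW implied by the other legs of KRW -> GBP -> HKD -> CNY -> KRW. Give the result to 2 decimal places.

Known legs of the cycle: 0.00063725 × 8.1568 × 1.0484 = 0.00544950016672
For no arbitrage the full-cycle product must be 1, so the missing rate is 1 / 0.00544950016672 ≈ 183.5031.

183.50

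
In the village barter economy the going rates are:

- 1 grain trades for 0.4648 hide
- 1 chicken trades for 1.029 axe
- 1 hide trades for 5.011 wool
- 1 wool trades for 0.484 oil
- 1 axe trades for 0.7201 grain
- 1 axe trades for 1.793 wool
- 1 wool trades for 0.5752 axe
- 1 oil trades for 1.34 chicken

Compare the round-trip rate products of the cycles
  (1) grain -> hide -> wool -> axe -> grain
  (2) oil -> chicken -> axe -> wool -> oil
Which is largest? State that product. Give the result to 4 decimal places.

(1) 0.4648 × 5.011 × 0.5752 × 0.7201 = 0.96472
(2) 1.34 × 1.029 × 1.793 × 0.484 = 1.19659
Highest is cycle (2) at 1.1966 (>1, arbitrage).

1.1966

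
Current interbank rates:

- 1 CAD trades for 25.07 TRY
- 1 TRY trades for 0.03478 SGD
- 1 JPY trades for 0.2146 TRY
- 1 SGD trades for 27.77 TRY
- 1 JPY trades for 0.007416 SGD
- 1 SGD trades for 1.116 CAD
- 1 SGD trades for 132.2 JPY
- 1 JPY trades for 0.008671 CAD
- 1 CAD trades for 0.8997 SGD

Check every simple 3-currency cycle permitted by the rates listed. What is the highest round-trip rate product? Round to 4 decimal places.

1.0313

CAD→SGD→JPY→CAD: 0.8997 × 132.2 × 0.008671 = 1.03133
TRY→SGD→JPY→TRY: 0.03478 × 132.2 × 0.2146 = 0.98671
CAD→TRY→SGD→CAD: 25.07 × 0.03478 × 1.116 = 0.97308
Maximum is CAD→SGD→JPY→CAD at 1.0313; arbitrage exists.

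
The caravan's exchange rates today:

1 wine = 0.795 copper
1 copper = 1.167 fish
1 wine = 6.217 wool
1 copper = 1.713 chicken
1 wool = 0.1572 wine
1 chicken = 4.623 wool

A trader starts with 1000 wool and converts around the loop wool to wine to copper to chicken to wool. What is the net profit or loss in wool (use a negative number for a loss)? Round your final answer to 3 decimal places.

1000 wool × 0.1572 = 157.2 wine
157.2 wine × 0.795 = 124.974 copper
124.974 copper × 1.713 = 214.080462 chicken
214.080462 chicken × 4.623 = 989.693975826 wool
Net change: 989.693975826 − 1000 = -10.306024174 wool

-10.306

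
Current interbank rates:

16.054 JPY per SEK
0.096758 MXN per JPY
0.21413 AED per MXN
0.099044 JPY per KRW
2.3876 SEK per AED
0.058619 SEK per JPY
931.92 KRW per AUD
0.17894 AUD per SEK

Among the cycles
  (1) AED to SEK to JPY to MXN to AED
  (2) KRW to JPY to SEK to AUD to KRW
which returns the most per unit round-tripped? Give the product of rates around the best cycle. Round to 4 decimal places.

(1) 2.3876 × 16.054 × 0.096758 × 0.21413 = 0.79416
(2) 0.099044 × 0.058619 × 0.17894 × 931.92 = 0.96817
Highest is cycle (2) at 0.9682 (≤1, no arbitrage).

0.9682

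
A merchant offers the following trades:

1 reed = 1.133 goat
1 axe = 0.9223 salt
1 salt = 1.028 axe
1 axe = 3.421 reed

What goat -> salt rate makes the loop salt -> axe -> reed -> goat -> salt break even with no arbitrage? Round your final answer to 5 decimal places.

Known legs of the cycle: 1.028 × 3.421 × 1.133 = 3.984520804
For no arbitrage the full-cycle product must be 1, so the missing rate is 1 / 3.984520804 ≈ 0.2509712.

0.25097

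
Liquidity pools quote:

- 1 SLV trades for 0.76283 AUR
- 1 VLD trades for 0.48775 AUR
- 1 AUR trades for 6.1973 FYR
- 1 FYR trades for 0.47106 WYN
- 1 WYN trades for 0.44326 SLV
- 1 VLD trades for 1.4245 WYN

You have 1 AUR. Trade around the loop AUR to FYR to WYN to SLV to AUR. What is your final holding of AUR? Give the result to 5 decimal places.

0.98711

1 AUR × 6.1973 = 6.1973 FYR
6.1973 FYR × 0.47106 = 2.919300138 WYN
2.919300138 WYN × 0.44326 = 1.29400897916988 SLV
1.29400897916988 SLV × 0.76283 = 0.9871088695801595604 AUR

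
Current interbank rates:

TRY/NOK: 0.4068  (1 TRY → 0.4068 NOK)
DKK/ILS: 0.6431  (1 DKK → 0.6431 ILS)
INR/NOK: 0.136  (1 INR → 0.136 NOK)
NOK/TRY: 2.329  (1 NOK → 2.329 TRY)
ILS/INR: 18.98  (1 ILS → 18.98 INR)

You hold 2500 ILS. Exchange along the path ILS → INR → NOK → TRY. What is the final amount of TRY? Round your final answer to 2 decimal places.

15029.50

2500 ILS × 18.98 = 47450 INR
47450 INR × 0.136 = 6453.2 NOK
6453.2 NOK × 2.329 = 15029.5028 TRY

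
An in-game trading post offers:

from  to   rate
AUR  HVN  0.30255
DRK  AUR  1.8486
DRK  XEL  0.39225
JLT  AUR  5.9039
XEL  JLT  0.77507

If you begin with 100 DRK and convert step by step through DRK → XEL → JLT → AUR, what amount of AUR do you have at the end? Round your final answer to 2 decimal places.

179.49

100 DRK × 0.39225 = 39.225 XEL
39.225 XEL × 0.77507 = 30.40212075 JLT
30.40212075 JLT × 5.9039 = 179.491080695925 AUR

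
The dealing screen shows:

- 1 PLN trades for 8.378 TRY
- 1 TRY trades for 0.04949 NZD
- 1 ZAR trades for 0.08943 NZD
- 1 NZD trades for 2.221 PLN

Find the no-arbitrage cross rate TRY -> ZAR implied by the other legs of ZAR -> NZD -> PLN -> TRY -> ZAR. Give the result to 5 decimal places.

Known legs of the cycle: 0.08943 × 2.221 × 8.378 = 1.66407212334
For no arbitrage the full-cycle product must be 1, so the missing rate is 1 / 1.66407212334 ≈ 0.6009355.

0.60094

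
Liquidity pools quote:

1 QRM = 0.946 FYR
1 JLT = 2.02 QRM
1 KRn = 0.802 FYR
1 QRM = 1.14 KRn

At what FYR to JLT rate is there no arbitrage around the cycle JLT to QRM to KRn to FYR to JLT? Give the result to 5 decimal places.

Known legs of the cycle: 2.02 × 1.14 × 0.802 = 1.8468456
For no arbitrage the full-cycle product must be 1, so the missing rate is 1 / 1.8468456 ≈ 0.5414638.

0.54146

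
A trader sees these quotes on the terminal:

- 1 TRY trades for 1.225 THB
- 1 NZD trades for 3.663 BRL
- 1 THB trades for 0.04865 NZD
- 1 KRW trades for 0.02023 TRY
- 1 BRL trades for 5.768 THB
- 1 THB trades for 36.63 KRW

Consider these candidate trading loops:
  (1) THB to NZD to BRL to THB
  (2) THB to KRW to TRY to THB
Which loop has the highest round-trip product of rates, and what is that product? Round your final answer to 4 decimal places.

1.0279

(1) 0.04865 × 3.663 × 5.768 = 1.02789
(2) 36.63 × 0.02023 × 1.225 = 0.90776
Highest is cycle (1) at 1.0279 (>1, arbitrage).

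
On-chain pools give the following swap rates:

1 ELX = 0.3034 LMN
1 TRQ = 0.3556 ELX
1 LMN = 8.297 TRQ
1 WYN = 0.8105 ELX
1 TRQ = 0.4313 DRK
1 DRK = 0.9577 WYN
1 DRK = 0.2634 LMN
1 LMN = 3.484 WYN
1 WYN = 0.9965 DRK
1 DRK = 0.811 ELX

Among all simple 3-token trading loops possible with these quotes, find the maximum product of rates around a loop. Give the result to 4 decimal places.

0.9426

DRK→LMN→TRQ→DRK: 0.2634 × 8.297 × 0.4313 = 0.94258
DRK→LMN→WYN→DRK: 0.2634 × 3.484 × 0.9965 = 0.91447
TRQ→ELX→LMN→TRQ: 0.3556 × 0.3034 × 8.297 = 0.89516
ELX→LMN→WYN→ELX: 0.3034 × 3.484 × 0.8105 = 0.85674
Maximum is DRK→LMN→TRQ→DRK at 0.9426; no arbitrage — every cycle loses value.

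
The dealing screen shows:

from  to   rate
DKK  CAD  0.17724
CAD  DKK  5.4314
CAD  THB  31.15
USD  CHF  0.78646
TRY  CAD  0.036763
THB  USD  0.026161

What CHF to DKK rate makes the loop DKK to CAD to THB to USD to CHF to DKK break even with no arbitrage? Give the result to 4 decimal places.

8.8034

Known legs of the cycle: 0.17724 × 31.15 × 0.026161 × 0.78646 = 0.11359279145034156
For no arbitrage the full-cycle product must be 1, so the missing rate is 1 / 0.11359279145034156 ≈ 8.803376.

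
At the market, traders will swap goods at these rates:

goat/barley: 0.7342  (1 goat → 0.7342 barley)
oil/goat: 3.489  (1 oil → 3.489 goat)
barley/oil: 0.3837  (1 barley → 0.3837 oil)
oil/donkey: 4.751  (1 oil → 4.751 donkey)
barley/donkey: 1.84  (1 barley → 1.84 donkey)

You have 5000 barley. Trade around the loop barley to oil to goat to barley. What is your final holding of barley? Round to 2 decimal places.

5000 barley × 0.3837 = 1918.5 oil
1918.5 oil × 3.489 = 6693.6465 goat
6693.6465 goat × 0.7342 = 4914.4752603 barley

4914.48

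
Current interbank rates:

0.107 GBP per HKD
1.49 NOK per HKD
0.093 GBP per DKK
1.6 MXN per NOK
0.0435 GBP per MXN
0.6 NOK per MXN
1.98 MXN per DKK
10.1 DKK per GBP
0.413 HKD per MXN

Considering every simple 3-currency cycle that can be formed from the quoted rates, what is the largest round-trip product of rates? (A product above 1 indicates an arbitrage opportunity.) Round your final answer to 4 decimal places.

MXN→HKD→NOK→MXN: 0.413 × 1.49 × 1.6 = 0.98459
DKK→MXN→GBP→DKK: 1.98 × 0.0435 × 10.1 = 0.86991
Maximum is MXN→HKD→NOK→MXN at 0.9846; no arbitrage — every cycle loses value.

0.9846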